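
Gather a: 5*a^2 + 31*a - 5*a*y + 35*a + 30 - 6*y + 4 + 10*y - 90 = 5*a^2 + a*(66 - 5*y) + 4*y - 56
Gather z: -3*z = -3*z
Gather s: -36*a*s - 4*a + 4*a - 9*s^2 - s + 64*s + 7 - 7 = -9*s^2 + s*(63 - 36*a)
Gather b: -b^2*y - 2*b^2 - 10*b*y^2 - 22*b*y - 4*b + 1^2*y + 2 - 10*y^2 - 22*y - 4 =b^2*(-y - 2) + b*(-10*y^2 - 22*y - 4) - 10*y^2 - 21*y - 2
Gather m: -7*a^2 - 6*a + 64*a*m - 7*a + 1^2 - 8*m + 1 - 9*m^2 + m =-7*a^2 - 13*a - 9*m^2 + m*(64*a - 7) + 2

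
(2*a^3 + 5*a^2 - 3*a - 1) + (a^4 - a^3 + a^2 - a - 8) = a^4 + a^3 + 6*a^2 - 4*a - 9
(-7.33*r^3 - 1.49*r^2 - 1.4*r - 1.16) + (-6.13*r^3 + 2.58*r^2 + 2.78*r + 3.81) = -13.46*r^3 + 1.09*r^2 + 1.38*r + 2.65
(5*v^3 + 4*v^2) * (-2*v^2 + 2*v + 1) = -10*v^5 + 2*v^4 + 13*v^3 + 4*v^2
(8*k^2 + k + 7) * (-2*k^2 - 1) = -16*k^4 - 2*k^3 - 22*k^2 - k - 7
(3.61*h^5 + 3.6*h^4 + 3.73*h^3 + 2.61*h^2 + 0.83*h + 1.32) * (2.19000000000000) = 7.9059*h^5 + 7.884*h^4 + 8.1687*h^3 + 5.7159*h^2 + 1.8177*h + 2.8908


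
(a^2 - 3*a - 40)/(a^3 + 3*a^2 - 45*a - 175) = (a - 8)/(a^2 - 2*a - 35)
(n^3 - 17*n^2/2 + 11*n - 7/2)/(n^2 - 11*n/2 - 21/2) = (2*n^2 - 3*n + 1)/(2*n + 3)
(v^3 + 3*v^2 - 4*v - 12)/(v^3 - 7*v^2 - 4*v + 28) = (v + 3)/(v - 7)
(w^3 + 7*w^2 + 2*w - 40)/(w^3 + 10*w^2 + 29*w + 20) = (w - 2)/(w + 1)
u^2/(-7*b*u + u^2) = u/(-7*b + u)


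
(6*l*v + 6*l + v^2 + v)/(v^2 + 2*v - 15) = (6*l*v + 6*l + v^2 + v)/(v^2 + 2*v - 15)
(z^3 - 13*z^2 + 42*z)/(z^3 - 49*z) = (z - 6)/(z + 7)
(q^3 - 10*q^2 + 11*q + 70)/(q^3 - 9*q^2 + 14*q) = (q^2 - 3*q - 10)/(q*(q - 2))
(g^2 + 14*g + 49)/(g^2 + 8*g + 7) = (g + 7)/(g + 1)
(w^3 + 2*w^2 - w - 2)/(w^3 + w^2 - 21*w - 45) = (w^3 + 2*w^2 - w - 2)/(w^3 + w^2 - 21*w - 45)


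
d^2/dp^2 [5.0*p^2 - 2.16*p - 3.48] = 10.0000000000000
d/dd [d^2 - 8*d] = 2*d - 8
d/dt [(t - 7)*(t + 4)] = 2*t - 3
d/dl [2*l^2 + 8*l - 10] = 4*l + 8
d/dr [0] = 0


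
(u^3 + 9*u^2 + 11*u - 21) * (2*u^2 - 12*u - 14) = 2*u^5 + 6*u^4 - 100*u^3 - 300*u^2 + 98*u + 294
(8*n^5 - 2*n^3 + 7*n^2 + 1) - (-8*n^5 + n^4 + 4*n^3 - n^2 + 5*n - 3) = 16*n^5 - n^4 - 6*n^3 + 8*n^2 - 5*n + 4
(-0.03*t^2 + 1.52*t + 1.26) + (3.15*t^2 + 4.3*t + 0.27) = 3.12*t^2 + 5.82*t + 1.53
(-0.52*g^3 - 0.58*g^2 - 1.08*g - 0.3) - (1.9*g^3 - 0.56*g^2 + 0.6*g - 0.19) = -2.42*g^3 - 0.0199999999999999*g^2 - 1.68*g - 0.11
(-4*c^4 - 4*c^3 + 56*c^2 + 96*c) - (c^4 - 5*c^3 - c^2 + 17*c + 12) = -5*c^4 + c^3 + 57*c^2 + 79*c - 12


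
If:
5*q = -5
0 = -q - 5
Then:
No Solution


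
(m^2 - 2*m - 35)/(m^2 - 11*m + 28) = (m + 5)/(m - 4)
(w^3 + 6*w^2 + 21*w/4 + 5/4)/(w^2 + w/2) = w + 11/2 + 5/(2*w)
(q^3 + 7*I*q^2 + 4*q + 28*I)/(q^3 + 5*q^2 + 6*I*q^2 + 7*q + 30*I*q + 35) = (q^2 + 4)/(q^2 + q*(5 - I) - 5*I)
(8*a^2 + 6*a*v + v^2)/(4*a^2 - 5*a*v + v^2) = (8*a^2 + 6*a*v + v^2)/(4*a^2 - 5*a*v + v^2)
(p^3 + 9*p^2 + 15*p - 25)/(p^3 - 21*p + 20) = (p + 5)/(p - 4)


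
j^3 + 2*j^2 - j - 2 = (j - 1)*(j + 1)*(j + 2)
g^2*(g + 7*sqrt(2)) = g^3 + 7*sqrt(2)*g^2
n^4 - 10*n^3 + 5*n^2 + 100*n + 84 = (n - 7)*(n - 6)*(n + 1)*(n + 2)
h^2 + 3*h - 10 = (h - 2)*(h + 5)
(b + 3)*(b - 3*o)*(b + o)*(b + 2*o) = b^4 + 3*b^3 - 7*b^2*o^2 - 6*b*o^3 - 21*b*o^2 - 18*o^3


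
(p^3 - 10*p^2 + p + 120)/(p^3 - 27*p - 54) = (p^2 - 13*p + 40)/(p^2 - 3*p - 18)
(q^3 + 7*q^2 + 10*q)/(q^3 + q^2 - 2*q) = (q + 5)/(q - 1)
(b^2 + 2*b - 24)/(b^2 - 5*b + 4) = (b + 6)/(b - 1)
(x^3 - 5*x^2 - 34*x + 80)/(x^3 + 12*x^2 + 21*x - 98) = (x^2 - 3*x - 40)/(x^2 + 14*x + 49)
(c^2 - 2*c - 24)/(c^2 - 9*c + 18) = (c + 4)/(c - 3)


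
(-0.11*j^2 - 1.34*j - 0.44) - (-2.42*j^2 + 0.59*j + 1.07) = 2.31*j^2 - 1.93*j - 1.51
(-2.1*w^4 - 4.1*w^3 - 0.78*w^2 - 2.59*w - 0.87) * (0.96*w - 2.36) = -2.016*w^5 + 1.02*w^4 + 8.9272*w^3 - 0.6456*w^2 + 5.2772*w + 2.0532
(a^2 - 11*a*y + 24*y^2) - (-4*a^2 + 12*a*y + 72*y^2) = 5*a^2 - 23*a*y - 48*y^2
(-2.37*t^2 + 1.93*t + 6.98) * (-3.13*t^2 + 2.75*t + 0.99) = 7.4181*t^4 - 12.5584*t^3 - 18.8862*t^2 + 21.1057*t + 6.9102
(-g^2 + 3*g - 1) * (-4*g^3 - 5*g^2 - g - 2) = 4*g^5 - 7*g^4 - 10*g^3 + 4*g^2 - 5*g + 2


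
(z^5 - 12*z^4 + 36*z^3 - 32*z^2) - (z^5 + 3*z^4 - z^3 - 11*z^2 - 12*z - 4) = -15*z^4 + 37*z^3 - 21*z^2 + 12*z + 4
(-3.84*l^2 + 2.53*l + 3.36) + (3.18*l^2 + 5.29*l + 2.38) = -0.66*l^2 + 7.82*l + 5.74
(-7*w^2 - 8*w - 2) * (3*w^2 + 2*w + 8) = -21*w^4 - 38*w^3 - 78*w^2 - 68*w - 16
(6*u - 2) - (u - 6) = 5*u + 4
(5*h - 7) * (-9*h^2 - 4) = -45*h^3 + 63*h^2 - 20*h + 28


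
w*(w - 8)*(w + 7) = w^3 - w^2 - 56*w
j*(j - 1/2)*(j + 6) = j^3 + 11*j^2/2 - 3*j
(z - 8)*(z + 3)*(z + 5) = z^3 - 49*z - 120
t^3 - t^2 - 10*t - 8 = (t - 4)*(t + 1)*(t + 2)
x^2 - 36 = (x - 6)*(x + 6)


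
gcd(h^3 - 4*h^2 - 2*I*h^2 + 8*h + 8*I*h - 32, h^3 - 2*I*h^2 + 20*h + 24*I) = h + 2*I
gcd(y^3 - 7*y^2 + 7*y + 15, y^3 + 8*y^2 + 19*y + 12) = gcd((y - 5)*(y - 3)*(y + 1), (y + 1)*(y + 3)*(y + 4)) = y + 1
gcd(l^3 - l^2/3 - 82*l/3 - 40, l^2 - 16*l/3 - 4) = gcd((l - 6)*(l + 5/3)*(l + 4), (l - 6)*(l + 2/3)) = l - 6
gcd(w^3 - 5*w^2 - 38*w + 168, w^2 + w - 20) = w - 4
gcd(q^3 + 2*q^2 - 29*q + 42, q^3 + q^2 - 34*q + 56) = q^2 + 5*q - 14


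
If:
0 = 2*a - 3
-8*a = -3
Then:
No Solution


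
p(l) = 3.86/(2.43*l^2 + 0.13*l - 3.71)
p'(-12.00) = 0.00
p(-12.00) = 0.01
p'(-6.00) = 0.02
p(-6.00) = 0.05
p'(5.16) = -0.03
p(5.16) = 0.06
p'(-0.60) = 1.27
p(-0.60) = -1.33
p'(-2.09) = 0.88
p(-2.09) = 0.58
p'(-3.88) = 0.07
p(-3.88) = 0.12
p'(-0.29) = 0.39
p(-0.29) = -1.09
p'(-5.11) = 0.03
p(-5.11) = 0.07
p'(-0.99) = 8.51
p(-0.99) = -2.65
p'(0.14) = -0.24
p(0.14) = -1.06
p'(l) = 3.86*(-4.86*l - 0.13)/(2.43*l^2 + 0.13*l - 3.71)^2 = (-18.7596*l - 0.5018)/(2.43*l^2 + 0.13*l - 3.71)^2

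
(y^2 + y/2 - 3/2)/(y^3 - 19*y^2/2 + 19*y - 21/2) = (2*y + 3)/(2*y^2 - 17*y + 21)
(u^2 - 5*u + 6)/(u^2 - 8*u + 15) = (u - 2)/(u - 5)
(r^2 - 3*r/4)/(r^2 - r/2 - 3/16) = 4*r/(4*r + 1)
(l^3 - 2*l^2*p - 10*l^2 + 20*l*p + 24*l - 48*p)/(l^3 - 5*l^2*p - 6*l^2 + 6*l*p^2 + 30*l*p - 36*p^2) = (4 - l)/(-l + 3*p)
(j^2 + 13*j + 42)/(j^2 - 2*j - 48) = (j + 7)/(j - 8)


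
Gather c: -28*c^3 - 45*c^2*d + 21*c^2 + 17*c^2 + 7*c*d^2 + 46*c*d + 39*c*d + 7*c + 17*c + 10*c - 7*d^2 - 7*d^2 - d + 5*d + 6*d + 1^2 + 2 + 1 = -28*c^3 + c^2*(38 - 45*d) + c*(7*d^2 + 85*d + 34) - 14*d^2 + 10*d + 4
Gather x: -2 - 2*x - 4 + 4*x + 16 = 2*x + 10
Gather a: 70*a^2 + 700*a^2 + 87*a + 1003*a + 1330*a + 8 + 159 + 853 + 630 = 770*a^2 + 2420*a + 1650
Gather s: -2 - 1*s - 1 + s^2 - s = s^2 - 2*s - 3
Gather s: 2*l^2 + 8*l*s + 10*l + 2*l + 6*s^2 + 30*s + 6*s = 2*l^2 + 12*l + 6*s^2 + s*(8*l + 36)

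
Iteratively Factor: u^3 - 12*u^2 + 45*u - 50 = (u - 2)*(u^2 - 10*u + 25) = (u - 5)*(u - 2)*(u - 5)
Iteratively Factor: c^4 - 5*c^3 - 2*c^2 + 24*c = (c - 4)*(c^3 - c^2 - 6*c) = (c - 4)*(c - 3)*(c^2 + 2*c) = c*(c - 4)*(c - 3)*(c + 2)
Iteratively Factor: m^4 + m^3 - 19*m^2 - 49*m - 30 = (m + 1)*(m^3 - 19*m - 30) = (m + 1)*(m + 3)*(m^2 - 3*m - 10) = (m - 5)*(m + 1)*(m + 3)*(m + 2)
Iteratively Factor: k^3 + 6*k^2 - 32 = (k - 2)*(k^2 + 8*k + 16) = (k - 2)*(k + 4)*(k + 4)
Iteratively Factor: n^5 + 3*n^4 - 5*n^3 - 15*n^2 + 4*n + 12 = (n - 2)*(n^4 + 5*n^3 + 5*n^2 - 5*n - 6) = (n - 2)*(n - 1)*(n^3 + 6*n^2 + 11*n + 6) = (n - 2)*(n - 1)*(n + 1)*(n^2 + 5*n + 6) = (n - 2)*(n - 1)*(n + 1)*(n + 2)*(n + 3)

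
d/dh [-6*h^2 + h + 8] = 1 - 12*h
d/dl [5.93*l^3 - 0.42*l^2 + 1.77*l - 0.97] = 17.79*l^2 - 0.84*l + 1.77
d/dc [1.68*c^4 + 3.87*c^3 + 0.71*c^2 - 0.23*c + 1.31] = 6.72*c^3 + 11.61*c^2 + 1.42*c - 0.23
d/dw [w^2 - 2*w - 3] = 2*w - 2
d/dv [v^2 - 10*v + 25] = 2*v - 10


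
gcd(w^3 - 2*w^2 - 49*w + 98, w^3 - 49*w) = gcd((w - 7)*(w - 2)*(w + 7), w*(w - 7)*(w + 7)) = w^2 - 49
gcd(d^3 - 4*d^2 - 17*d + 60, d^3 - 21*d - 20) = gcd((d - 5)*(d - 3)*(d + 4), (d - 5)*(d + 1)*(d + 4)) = d^2 - d - 20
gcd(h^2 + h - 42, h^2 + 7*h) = h + 7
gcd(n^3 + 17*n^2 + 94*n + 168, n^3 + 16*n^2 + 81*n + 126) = n^2 + 13*n + 42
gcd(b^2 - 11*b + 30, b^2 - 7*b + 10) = b - 5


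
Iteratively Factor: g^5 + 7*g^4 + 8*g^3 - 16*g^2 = (g - 1)*(g^4 + 8*g^3 + 16*g^2) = g*(g - 1)*(g^3 + 8*g^2 + 16*g) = g*(g - 1)*(g + 4)*(g^2 + 4*g) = g^2*(g - 1)*(g + 4)*(g + 4)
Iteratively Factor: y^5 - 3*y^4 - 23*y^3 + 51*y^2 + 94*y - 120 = (y + 2)*(y^4 - 5*y^3 - 13*y^2 + 77*y - 60) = (y - 5)*(y + 2)*(y^3 - 13*y + 12) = (y - 5)*(y - 1)*(y + 2)*(y^2 + y - 12) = (y - 5)*(y - 3)*(y - 1)*(y + 2)*(y + 4)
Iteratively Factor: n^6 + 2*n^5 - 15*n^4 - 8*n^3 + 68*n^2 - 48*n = (n - 2)*(n^5 + 4*n^4 - 7*n^3 - 22*n^2 + 24*n) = n*(n - 2)*(n^4 + 4*n^3 - 7*n^2 - 22*n + 24) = n*(n - 2)^2*(n^3 + 6*n^2 + 5*n - 12) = n*(n - 2)^2*(n - 1)*(n^2 + 7*n + 12) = n*(n - 2)^2*(n - 1)*(n + 3)*(n + 4)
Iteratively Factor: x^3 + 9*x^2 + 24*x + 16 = (x + 1)*(x^2 + 8*x + 16) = (x + 1)*(x + 4)*(x + 4)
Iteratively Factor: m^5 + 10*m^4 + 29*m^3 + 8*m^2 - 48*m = (m + 4)*(m^4 + 6*m^3 + 5*m^2 - 12*m) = (m + 3)*(m + 4)*(m^3 + 3*m^2 - 4*m) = (m - 1)*(m + 3)*(m + 4)*(m^2 + 4*m) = (m - 1)*(m + 3)*(m + 4)^2*(m)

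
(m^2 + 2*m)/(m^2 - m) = (m + 2)/(m - 1)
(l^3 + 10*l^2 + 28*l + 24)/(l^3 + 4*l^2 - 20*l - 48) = (l + 2)/(l - 4)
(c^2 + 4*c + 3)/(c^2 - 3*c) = (c^2 + 4*c + 3)/(c*(c - 3))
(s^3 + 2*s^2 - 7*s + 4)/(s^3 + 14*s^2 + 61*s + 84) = (s^2 - 2*s + 1)/(s^2 + 10*s + 21)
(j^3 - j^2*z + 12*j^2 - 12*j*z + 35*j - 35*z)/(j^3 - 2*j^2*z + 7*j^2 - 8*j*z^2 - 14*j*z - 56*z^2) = (-j^2 + j*z - 5*j + 5*z)/(-j^2 + 2*j*z + 8*z^2)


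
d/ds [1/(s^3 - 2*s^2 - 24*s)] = (-3*s^2 + 4*s + 24)/(s^2*(-s^2 + 2*s + 24)^2)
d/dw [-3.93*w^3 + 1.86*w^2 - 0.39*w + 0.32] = -11.79*w^2 + 3.72*w - 0.39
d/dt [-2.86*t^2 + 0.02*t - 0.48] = 0.02 - 5.72*t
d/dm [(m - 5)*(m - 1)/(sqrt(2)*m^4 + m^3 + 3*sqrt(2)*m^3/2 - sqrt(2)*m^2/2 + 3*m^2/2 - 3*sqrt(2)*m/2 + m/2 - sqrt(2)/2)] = 2*(-(m - 5)*(m - 1)*(8*sqrt(2)*m^3 + 6*m^2 + 9*sqrt(2)*m^2 - 2*sqrt(2)*m + 6*m - 3*sqrt(2) + 1) + 2*(m - 3)*(2*sqrt(2)*m^4 + 2*m^3 + 3*sqrt(2)*m^3 - sqrt(2)*m^2 + 3*m^2 - 3*sqrt(2)*m + m - sqrt(2)))/(2*sqrt(2)*m^4 + 2*m^3 + 3*sqrt(2)*m^3 - sqrt(2)*m^2 + 3*m^2 - 3*sqrt(2)*m + m - sqrt(2))^2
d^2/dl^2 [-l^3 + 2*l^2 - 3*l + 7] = 4 - 6*l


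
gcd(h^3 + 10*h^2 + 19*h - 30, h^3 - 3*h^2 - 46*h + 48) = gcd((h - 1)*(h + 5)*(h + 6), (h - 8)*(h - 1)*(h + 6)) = h^2 + 5*h - 6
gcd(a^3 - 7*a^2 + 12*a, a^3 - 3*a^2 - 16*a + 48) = a^2 - 7*a + 12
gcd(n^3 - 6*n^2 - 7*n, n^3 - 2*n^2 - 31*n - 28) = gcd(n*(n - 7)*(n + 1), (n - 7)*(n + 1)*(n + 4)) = n^2 - 6*n - 7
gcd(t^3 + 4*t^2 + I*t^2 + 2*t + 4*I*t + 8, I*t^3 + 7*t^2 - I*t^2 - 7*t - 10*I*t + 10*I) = 1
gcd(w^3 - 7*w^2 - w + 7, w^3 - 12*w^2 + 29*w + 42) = w^2 - 6*w - 7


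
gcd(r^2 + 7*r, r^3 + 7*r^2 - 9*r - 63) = r + 7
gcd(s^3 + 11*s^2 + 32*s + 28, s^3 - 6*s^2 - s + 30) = s + 2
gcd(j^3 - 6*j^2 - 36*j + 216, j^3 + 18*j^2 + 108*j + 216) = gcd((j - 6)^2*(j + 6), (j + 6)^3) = j + 6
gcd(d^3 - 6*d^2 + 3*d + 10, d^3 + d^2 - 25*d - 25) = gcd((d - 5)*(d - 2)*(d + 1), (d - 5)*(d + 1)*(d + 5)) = d^2 - 4*d - 5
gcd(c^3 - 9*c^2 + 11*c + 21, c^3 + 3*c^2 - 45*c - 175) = c - 7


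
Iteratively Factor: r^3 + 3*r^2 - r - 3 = (r - 1)*(r^2 + 4*r + 3) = (r - 1)*(r + 1)*(r + 3)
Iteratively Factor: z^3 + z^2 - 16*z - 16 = (z + 1)*(z^2 - 16) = (z + 1)*(z + 4)*(z - 4)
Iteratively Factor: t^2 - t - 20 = (t + 4)*(t - 5)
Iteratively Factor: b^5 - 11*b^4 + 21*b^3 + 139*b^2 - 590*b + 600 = (b - 2)*(b^4 - 9*b^3 + 3*b^2 + 145*b - 300) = (b - 2)*(b + 4)*(b^3 - 13*b^2 + 55*b - 75) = (b - 5)*(b - 2)*(b + 4)*(b^2 - 8*b + 15) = (b - 5)*(b - 3)*(b - 2)*(b + 4)*(b - 5)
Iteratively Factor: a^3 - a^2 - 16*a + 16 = (a + 4)*(a^2 - 5*a + 4) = (a - 4)*(a + 4)*(a - 1)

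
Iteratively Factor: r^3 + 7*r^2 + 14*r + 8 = (r + 2)*(r^2 + 5*r + 4) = (r + 2)*(r + 4)*(r + 1)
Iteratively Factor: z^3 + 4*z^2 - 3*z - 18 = (z + 3)*(z^2 + z - 6) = (z + 3)^2*(z - 2)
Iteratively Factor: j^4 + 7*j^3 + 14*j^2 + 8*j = (j)*(j^3 + 7*j^2 + 14*j + 8) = j*(j + 4)*(j^2 + 3*j + 2) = j*(j + 2)*(j + 4)*(j + 1)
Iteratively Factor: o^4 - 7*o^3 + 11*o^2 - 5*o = (o - 5)*(o^3 - 2*o^2 + o) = (o - 5)*(o - 1)*(o^2 - o) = (o - 5)*(o - 1)^2*(o)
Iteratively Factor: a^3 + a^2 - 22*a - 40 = (a + 2)*(a^2 - a - 20) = (a + 2)*(a + 4)*(a - 5)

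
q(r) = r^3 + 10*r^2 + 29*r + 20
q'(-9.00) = 92.00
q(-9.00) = -160.00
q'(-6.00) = 17.00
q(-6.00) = -10.00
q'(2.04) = 82.28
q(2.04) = 129.27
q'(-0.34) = 22.55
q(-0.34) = 11.26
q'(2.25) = 89.19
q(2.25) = 147.27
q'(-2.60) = -2.72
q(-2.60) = -5.38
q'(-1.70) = 3.67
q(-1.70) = -5.31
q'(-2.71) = -3.17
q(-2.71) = -5.05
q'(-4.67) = 1.03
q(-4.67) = 0.81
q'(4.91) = 199.52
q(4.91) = 521.84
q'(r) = 3*r^2 + 20*r + 29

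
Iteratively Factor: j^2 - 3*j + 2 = (j - 1)*(j - 2)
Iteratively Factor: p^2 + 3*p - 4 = (p - 1)*(p + 4)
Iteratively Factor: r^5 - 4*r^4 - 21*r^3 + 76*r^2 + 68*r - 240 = (r - 3)*(r^4 - r^3 - 24*r^2 + 4*r + 80) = (r - 3)*(r + 4)*(r^3 - 5*r^2 - 4*r + 20) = (r - 3)*(r - 2)*(r + 4)*(r^2 - 3*r - 10) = (r - 3)*(r - 2)*(r + 2)*(r + 4)*(r - 5)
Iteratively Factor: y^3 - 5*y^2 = (y)*(y^2 - 5*y) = y^2*(y - 5)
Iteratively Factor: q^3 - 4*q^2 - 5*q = (q + 1)*(q^2 - 5*q) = q*(q + 1)*(q - 5)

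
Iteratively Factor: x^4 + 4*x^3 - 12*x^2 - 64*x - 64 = (x + 2)*(x^3 + 2*x^2 - 16*x - 32) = (x - 4)*(x + 2)*(x^2 + 6*x + 8) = (x - 4)*(x + 2)*(x + 4)*(x + 2)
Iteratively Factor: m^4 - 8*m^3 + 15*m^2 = (m)*(m^3 - 8*m^2 + 15*m) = m*(m - 3)*(m^2 - 5*m) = m*(m - 5)*(m - 3)*(m)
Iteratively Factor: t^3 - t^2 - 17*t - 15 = (t - 5)*(t^2 + 4*t + 3) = (t - 5)*(t + 1)*(t + 3)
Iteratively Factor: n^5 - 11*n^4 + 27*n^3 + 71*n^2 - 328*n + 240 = (n - 4)*(n^4 - 7*n^3 - n^2 + 67*n - 60) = (n - 4)^2*(n^3 - 3*n^2 - 13*n + 15) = (n - 4)^2*(n - 1)*(n^2 - 2*n - 15) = (n - 4)^2*(n - 1)*(n + 3)*(n - 5)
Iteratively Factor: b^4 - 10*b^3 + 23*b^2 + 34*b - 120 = (b - 5)*(b^3 - 5*b^2 - 2*b + 24) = (b - 5)*(b - 4)*(b^2 - b - 6) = (b - 5)*(b - 4)*(b + 2)*(b - 3)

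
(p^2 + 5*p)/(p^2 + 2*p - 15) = p/(p - 3)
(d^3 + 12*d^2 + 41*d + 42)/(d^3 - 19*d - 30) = (d + 7)/(d - 5)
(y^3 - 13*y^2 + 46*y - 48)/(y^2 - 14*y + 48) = (y^2 - 5*y + 6)/(y - 6)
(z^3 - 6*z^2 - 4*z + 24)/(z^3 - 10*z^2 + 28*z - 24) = (z + 2)/(z - 2)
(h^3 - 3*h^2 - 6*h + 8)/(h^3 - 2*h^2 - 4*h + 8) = (h^2 - 5*h + 4)/(h^2 - 4*h + 4)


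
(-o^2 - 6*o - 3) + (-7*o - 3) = -o^2 - 13*o - 6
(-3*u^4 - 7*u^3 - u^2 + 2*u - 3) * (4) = -12*u^4 - 28*u^3 - 4*u^2 + 8*u - 12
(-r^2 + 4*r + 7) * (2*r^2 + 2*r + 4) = -2*r^4 + 6*r^3 + 18*r^2 + 30*r + 28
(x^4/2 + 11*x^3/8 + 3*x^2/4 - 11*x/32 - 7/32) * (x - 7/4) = x^5/2 + x^4/2 - 53*x^3/32 - 53*x^2/32 + 49*x/128 + 49/128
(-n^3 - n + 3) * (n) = -n^4 - n^2 + 3*n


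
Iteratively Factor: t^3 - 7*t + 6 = (t - 2)*(t^2 + 2*t - 3) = (t - 2)*(t - 1)*(t + 3)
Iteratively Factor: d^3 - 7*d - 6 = (d + 1)*(d^2 - d - 6) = (d + 1)*(d + 2)*(d - 3)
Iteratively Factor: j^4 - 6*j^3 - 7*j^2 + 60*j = (j - 5)*(j^3 - j^2 - 12*j) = (j - 5)*(j - 4)*(j^2 + 3*j) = (j - 5)*(j - 4)*(j + 3)*(j)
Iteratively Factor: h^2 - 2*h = (h - 2)*(h)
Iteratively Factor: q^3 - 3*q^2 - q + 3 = (q - 3)*(q^2 - 1) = (q - 3)*(q + 1)*(q - 1)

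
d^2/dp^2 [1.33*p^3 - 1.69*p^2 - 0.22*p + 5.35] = 7.98*p - 3.38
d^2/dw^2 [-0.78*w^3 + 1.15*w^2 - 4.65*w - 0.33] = 2.3 - 4.68*w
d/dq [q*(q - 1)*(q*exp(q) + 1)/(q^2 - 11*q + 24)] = (-q*(q - 1)*(2*q - 11)*(q*exp(q) + 1) + (q^2 - 11*q + 24)*(q*(q - 1)*(q + 1)*exp(q) + q*(q*exp(q) + 1) + (q - 1)*(q*exp(q) + 1)))/(q^2 - 11*q + 24)^2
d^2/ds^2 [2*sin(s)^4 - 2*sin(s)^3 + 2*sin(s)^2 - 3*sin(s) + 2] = -32*sin(s)^4 + 18*sin(s)^3 + 16*sin(s)^2 - 9*sin(s) + 4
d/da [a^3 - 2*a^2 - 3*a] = 3*a^2 - 4*a - 3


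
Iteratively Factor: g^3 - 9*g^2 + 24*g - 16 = (g - 4)*(g^2 - 5*g + 4) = (g - 4)^2*(g - 1)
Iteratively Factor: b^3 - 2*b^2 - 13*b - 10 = (b + 2)*(b^2 - 4*b - 5) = (b - 5)*(b + 2)*(b + 1)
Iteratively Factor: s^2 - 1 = (s - 1)*(s + 1)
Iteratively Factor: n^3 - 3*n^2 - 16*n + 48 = (n - 3)*(n^2 - 16) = (n - 4)*(n - 3)*(n + 4)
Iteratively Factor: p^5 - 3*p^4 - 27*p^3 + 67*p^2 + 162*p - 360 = (p + 3)*(p^4 - 6*p^3 - 9*p^2 + 94*p - 120) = (p - 2)*(p + 3)*(p^3 - 4*p^2 - 17*p + 60) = (p - 5)*(p - 2)*(p + 3)*(p^2 + p - 12) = (p - 5)*(p - 3)*(p - 2)*(p + 3)*(p + 4)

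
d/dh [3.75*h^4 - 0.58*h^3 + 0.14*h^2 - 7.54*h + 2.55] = 15.0*h^3 - 1.74*h^2 + 0.28*h - 7.54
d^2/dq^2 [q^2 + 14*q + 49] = 2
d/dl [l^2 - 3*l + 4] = 2*l - 3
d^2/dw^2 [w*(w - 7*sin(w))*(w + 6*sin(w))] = w^2*sin(w) - 4*w*cos(w) - 84*w*cos(2*w) + 6*w - 2*sin(w) - 84*sin(2*w)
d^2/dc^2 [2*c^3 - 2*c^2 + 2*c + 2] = 12*c - 4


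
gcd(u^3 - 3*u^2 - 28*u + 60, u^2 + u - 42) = u - 6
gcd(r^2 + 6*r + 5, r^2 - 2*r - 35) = r + 5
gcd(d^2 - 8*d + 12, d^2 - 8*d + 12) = d^2 - 8*d + 12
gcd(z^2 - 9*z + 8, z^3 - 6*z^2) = 1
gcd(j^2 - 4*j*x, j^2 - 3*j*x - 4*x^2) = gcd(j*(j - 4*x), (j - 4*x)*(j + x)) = -j + 4*x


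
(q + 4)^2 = q^2 + 8*q + 16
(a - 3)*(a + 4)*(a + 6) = a^3 + 7*a^2 - 6*a - 72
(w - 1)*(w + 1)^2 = w^3 + w^2 - w - 1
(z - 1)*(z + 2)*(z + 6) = z^3 + 7*z^2 + 4*z - 12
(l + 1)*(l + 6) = l^2 + 7*l + 6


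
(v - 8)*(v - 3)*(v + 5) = v^3 - 6*v^2 - 31*v + 120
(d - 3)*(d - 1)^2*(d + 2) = d^4 - 3*d^3 - 3*d^2 + 11*d - 6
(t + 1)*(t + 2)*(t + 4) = t^3 + 7*t^2 + 14*t + 8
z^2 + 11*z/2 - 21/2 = (z - 3/2)*(z + 7)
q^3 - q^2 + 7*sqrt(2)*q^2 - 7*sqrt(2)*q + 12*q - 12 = (q - 1)*(q + sqrt(2))*(q + 6*sqrt(2))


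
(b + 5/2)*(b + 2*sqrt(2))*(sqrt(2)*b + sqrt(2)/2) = sqrt(2)*b^3 + 4*b^2 + 3*sqrt(2)*b^2 + 5*sqrt(2)*b/4 + 12*b + 5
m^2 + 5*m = m*(m + 5)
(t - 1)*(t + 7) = t^2 + 6*t - 7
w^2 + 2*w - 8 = (w - 2)*(w + 4)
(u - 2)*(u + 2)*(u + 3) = u^3 + 3*u^2 - 4*u - 12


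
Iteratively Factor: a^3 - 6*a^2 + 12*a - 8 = (a - 2)*(a^2 - 4*a + 4) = (a - 2)^2*(a - 2)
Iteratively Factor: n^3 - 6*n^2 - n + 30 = (n - 3)*(n^2 - 3*n - 10) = (n - 5)*(n - 3)*(n + 2)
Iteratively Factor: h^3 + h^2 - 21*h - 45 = (h + 3)*(h^2 - 2*h - 15) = (h + 3)^2*(h - 5)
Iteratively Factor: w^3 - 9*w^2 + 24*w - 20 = (w - 2)*(w^2 - 7*w + 10) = (w - 2)^2*(w - 5)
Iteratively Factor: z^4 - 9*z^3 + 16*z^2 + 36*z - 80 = (z - 4)*(z^3 - 5*z^2 - 4*z + 20) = (z - 4)*(z - 2)*(z^2 - 3*z - 10) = (z - 4)*(z - 2)*(z + 2)*(z - 5)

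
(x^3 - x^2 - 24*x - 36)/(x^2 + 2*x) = x - 3 - 18/x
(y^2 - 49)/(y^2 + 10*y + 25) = (y^2 - 49)/(y^2 + 10*y + 25)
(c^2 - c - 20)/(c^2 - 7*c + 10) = (c + 4)/(c - 2)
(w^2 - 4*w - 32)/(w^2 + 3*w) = (w^2 - 4*w - 32)/(w*(w + 3))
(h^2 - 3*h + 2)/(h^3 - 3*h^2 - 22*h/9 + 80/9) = 9*(h - 1)/(9*h^2 - 9*h - 40)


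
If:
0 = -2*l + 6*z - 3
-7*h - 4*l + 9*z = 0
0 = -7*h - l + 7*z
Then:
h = 57/98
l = 3/7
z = 9/14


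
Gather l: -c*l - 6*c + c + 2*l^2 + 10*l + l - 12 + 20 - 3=-5*c + 2*l^2 + l*(11 - c) + 5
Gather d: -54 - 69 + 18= -105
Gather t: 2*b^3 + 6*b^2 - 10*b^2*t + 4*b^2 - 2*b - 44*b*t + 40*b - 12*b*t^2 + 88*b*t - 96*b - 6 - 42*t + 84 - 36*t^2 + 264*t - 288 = 2*b^3 + 10*b^2 - 58*b + t^2*(-12*b - 36) + t*(-10*b^2 + 44*b + 222) - 210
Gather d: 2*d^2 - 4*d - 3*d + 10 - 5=2*d^2 - 7*d + 5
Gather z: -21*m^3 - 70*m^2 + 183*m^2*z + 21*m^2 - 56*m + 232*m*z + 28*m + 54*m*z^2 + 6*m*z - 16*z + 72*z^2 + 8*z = -21*m^3 - 49*m^2 - 28*m + z^2*(54*m + 72) + z*(183*m^2 + 238*m - 8)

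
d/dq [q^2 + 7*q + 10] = 2*q + 7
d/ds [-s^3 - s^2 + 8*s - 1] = -3*s^2 - 2*s + 8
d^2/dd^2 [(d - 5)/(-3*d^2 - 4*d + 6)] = 2*(-4*(d - 5)*(3*d + 2)^2 + (9*d - 11)*(3*d^2 + 4*d - 6))/(3*d^2 + 4*d - 6)^3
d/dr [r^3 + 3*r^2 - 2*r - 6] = 3*r^2 + 6*r - 2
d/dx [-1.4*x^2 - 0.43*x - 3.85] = -2.8*x - 0.43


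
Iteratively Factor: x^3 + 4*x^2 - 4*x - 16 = (x + 2)*(x^2 + 2*x - 8) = (x - 2)*(x + 2)*(x + 4)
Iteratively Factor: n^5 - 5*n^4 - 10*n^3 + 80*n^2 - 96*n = (n - 2)*(n^4 - 3*n^3 - 16*n^2 + 48*n) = (n - 4)*(n - 2)*(n^3 + n^2 - 12*n) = n*(n - 4)*(n - 2)*(n^2 + n - 12) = n*(n - 4)*(n - 3)*(n - 2)*(n + 4)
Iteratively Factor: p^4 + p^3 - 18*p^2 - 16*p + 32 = (p - 4)*(p^3 + 5*p^2 + 2*p - 8) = (p - 4)*(p + 4)*(p^2 + p - 2) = (p - 4)*(p - 1)*(p + 4)*(p + 2)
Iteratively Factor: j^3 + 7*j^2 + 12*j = (j + 3)*(j^2 + 4*j) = (j + 3)*(j + 4)*(j)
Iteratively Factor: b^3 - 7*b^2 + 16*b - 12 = (b - 2)*(b^2 - 5*b + 6) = (b - 2)^2*(b - 3)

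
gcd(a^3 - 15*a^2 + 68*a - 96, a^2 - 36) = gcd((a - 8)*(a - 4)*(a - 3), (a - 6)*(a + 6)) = 1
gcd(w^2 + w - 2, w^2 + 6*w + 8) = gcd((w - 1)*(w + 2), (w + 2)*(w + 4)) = w + 2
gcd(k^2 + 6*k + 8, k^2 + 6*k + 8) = k^2 + 6*k + 8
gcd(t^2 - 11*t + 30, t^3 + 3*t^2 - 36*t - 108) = t - 6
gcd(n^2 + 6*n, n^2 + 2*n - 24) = n + 6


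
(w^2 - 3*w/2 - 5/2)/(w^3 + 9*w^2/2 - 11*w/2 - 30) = (w + 1)/(w^2 + 7*w + 12)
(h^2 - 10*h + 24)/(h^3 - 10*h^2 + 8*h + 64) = (h - 6)/(h^2 - 6*h - 16)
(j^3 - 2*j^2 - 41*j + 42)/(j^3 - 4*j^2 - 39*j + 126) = (j - 1)/(j - 3)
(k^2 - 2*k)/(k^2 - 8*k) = (k - 2)/(k - 8)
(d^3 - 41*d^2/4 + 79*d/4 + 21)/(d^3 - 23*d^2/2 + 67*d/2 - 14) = (4*d + 3)/(2*(2*d - 1))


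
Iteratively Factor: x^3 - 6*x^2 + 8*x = (x)*(x^2 - 6*x + 8) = x*(x - 4)*(x - 2)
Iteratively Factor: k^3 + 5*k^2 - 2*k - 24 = (k - 2)*(k^2 + 7*k + 12) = (k - 2)*(k + 3)*(k + 4)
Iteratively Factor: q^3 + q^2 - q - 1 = (q + 1)*(q^2 - 1) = (q - 1)*(q + 1)*(q + 1)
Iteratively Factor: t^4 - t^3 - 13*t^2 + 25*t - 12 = (t - 3)*(t^3 + 2*t^2 - 7*t + 4) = (t - 3)*(t - 1)*(t^2 + 3*t - 4) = (t - 3)*(t - 1)*(t + 4)*(t - 1)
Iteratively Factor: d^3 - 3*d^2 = (d)*(d^2 - 3*d) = d^2*(d - 3)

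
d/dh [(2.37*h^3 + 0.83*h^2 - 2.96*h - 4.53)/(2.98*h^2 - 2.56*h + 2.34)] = (7.0626*h^4 - 12.1344*h^3 + 23.3334*h^2 + 30.8832*h - 18.5232)/(8.8804*h^4 - 15.2576*h^3 + 20.5*h^2 - 11.9808*h + 5.4756)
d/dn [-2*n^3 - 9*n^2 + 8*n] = -6*n^2 - 18*n + 8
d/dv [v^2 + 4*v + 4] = 2*v + 4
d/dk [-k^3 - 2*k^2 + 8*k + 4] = -3*k^2 - 4*k + 8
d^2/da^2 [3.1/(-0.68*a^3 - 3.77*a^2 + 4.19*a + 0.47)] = ((12.648*a + 23.374)*(0.68*a^3 + 3.77*a^2 - 4.19*a - 0.47) - 3.1*(2.04*a^2 + 7.54*a - 4.19)*(4.08*a^2 + 15.08*a - 8.38))/(0.68*a^3 + 3.77*a^2 - 4.19*a - 0.47)^3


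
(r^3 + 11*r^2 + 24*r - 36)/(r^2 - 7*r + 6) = (r^2 + 12*r + 36)/(r - 6)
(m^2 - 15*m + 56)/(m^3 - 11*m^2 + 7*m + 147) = (m - 8)/(m^2 - 4*m - 21)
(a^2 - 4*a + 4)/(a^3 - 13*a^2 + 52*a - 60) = (a - 2)/(a^2 - 11*a + 30)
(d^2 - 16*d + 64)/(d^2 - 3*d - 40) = (d - 8)/(d + 5)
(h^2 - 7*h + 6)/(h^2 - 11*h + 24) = (h^2 - 7*h + 6)/(h^2 - 11*h + 24)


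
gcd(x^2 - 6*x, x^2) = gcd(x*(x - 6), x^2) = x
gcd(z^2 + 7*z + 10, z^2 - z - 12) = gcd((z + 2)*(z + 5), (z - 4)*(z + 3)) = 1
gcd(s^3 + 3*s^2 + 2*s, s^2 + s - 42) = 1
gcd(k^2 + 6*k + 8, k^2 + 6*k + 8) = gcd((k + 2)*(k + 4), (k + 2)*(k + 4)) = k^2 + 6*k + 8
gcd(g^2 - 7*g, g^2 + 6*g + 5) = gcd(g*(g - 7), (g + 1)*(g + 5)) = 1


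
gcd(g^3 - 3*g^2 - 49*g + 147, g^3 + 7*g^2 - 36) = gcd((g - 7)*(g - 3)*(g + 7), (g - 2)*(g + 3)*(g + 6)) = 1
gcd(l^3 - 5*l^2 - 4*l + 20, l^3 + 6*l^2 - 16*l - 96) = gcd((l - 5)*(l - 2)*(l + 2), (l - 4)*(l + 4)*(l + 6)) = 1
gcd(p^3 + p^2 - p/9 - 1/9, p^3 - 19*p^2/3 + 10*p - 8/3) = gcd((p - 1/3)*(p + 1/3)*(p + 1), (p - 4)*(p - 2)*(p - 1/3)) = p - 1/3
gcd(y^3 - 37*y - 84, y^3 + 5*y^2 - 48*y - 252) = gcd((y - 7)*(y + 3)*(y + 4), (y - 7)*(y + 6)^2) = y - 7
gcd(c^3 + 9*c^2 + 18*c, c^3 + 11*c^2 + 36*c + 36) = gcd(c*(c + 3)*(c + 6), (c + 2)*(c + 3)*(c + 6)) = c^2 + 9*c + 18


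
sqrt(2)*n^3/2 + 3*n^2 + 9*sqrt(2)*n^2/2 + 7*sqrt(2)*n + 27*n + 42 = (n + 7)*(n + 3*sqrt(2))*(sqrt(2)*n/2 + sqrt(2))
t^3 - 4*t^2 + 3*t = t*(t - 3)*(t - 1)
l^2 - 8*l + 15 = (l - 5)*(l - 3)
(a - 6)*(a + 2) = a^2 - 4*a - 12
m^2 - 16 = (m - 4)*(m + 4)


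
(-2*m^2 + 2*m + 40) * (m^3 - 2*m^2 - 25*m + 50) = -2*m^5 + 6*m^4 + 86*m^3 - 230*m^2 - 900*m + 2000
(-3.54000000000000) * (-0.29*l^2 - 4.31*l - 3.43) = 1.0266*l^2 + 15.2574*l + 12.1422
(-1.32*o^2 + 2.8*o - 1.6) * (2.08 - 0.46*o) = 0.6072*o^3 - 4.0336*o^2 + 6.56*o - 3.328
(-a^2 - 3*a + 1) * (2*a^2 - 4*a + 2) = -2*a^4 - 2*a^3 + 12*a^2 - 10*a + 2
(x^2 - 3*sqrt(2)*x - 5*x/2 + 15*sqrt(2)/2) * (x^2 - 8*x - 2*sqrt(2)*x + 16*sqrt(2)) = x^4 - 21*x^3/2 - 5*sqrt(2)*x^3 + 32*x^2 + 105*sqrt(2)*x^2/2 - 100*sqrt(2)*x - 126*x + 240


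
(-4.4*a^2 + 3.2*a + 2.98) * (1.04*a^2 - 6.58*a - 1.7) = -4.576*a^4 + 32.28*a^3 - 10.4768*a^2 - 25.0484*a - 5.066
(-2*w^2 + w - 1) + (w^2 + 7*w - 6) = -w^2 + 8*w - 7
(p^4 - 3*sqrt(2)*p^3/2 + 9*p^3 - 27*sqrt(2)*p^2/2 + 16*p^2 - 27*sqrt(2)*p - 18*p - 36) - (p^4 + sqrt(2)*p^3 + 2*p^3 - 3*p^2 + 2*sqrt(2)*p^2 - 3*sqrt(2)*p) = -5*sqrt(2)*p^3/2 + 7*p^3 - 31*sqrt(2)*p^2/2 + 19*p^2 - 24*sqrt(2)*p - 18*p - 36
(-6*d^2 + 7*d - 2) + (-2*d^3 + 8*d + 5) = -2*d^3 - 6*d^2 + 15*d + 3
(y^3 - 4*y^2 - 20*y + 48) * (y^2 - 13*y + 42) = y^5 - 17*y^4 + 74*y^3 + 140*y^2 - 1464*y + 2016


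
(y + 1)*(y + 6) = y^2 + 7*y + 6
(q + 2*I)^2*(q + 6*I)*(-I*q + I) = -I*q^4 + 10*q^3 + I*q^3 - 10*q^2 + 28*I*q^2 - 24*q - 28*I*q + 24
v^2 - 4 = (v - 2)*(v + 2)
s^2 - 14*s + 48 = (s - 8)*(s - 6)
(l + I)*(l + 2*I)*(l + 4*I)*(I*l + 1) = I*l^4 - 6*l^3 - 7*I*l^2 - 6*l - 8*I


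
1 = 1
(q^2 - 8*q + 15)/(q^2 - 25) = (q - 3)/(q + 5)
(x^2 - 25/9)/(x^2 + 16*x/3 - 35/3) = (x + 5/3)/(x + 7)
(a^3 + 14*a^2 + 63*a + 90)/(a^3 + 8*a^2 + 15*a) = (a + 6)/a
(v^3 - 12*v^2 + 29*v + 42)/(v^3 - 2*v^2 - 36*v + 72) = (v^2 - 6*v - 7)/(v^2 + 4*v - 12)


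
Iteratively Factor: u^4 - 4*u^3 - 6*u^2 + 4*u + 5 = (u + 1)*(u^3 - 5*u^2 - u + 5) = (u - 1)*(u + 1)*(u^2 - 4*u - 5) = (u - 5)*(u - 1)*(u + 1)*(u + 1)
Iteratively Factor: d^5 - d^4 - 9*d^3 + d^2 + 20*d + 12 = (d + 1)*(d^4 - 2*d^3 - 7*d^2 + 8*d + 12) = (d + 1)*(d + 2)*(d^3 - 4*d^2 + d + 6) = (d - 2)*(d + 1)*(d + 2)*(d^2 - 2*d - 3) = (d - 3)*(d - 2)*(d + 1)*(d + 2)*(d + 1)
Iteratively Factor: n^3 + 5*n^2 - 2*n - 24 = (n + 3)*(n^2 + 2*n - 8) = (n + 3)*(n + 4)*(n - 2)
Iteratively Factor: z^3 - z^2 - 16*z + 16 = (z - 4)*(z^2 + 3*z - 4) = (z - 4)*(z + 4)*(z - 1)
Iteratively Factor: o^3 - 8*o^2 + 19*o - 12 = (o - 4)*(o^2 - 4*o + 3) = (o - 4)*(o - 1)*(o - 3)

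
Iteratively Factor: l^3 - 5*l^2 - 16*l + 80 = (l + 4)*(l^2 - 9*l + 20) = (l - 5)*(l + 4)*(l - 4)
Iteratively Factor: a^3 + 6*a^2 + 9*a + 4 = (a + 4)*(a^2 + 2*a + 1) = (a + 1)*(a + 4)*(a + 1)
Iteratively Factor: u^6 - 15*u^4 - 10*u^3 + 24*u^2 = (u)*(u^5 - 15*u^3 - 10*u^2 + 24*u) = u*(u + 2)*(u^4 - 2*u^3 - 11*u^2 + 12*u) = u*(u - 1)*(u + 2)*(u^3 - u^2 - 12*u) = u*(u - 1)*(u + 2)*(u + 3)*(u^2 - 4*u) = u*(u - 4)*(u - 1)*(u + 2)*(u + 3)*(u)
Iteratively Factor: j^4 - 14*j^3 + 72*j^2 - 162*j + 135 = (j - 3)*(j^3 - 11*j^2 + 39*j - 45) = (j - 3)^2*(j^2 - 8*j + 15) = (j - 3)^3*(j - 5)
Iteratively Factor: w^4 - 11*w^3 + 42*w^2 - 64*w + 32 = (w - 1)*(w^3 - 10*w^2 + 32*w - 32) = (w - 4)*(w - 1)*(w^2 - 6*w + 8) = (w - 4)^2*(w - 1)*(w - 2)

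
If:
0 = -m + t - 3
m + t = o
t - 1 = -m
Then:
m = -1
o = 1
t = 2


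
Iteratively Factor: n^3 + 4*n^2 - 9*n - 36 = (n + 3)*(n^2 + n - 12) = (n + 3)*(n + 4)*(n - 3)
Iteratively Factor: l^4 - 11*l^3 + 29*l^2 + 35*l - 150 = (l - 5)*(l^3 - 6*l^2 - l + 30) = (l - 5)*(l + 2)*(l^2 - 8*l + 15) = (l - 5)^2*(l + 2)*(l - 3)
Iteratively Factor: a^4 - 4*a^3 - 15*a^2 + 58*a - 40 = (a + 4)*(a^3 - 8*a^2 + 17*a - 10) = (a - 1)*(a + 4)*(a^2 - 7*a + 10) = (a - 2)*(a - 1)*(a + 4)*(a - 5)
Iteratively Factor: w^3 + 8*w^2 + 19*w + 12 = (w + 4)*(w^2 + 4*w + 3) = (w + 3)*(w + 4)*(w + 1)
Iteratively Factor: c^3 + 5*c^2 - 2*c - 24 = (c + 3)*(c^2 + 2*c - 8) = (c - 2)*(c + 3)*(c + 4)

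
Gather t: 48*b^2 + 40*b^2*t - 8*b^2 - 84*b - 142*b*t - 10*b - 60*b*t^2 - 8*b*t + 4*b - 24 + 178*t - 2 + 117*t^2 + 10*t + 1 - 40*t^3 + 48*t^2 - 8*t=40*b^2 - 90*b - 40*t^3 + t^2*(165 - 60*b) + t*(40*b^2 - 150*b + 180) - 25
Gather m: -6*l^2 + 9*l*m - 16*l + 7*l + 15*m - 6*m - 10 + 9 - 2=-6*l^2 - 9*l + m*(9*l + 9) - 3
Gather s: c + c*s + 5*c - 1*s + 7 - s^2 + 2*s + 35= 6*c - s^2 + s*(c + 1) + 42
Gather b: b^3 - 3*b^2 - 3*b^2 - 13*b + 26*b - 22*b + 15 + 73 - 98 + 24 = b^3 - 6*b^2 - 9*b + 14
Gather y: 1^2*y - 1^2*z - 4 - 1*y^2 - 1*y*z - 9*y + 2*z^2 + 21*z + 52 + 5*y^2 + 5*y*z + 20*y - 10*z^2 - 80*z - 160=4*y^2 + y*(4*z + 12) - 8*z^2 - 60*z - 112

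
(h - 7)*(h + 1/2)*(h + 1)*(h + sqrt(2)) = h^4 - 11*h^3/2 + sqrt(2)*h^3 - 10*h^2 - 11*sqrt(2)*h^2/2 - 10*sqrt(2)*h - 7*h/2 - 7*sqrt(2)/2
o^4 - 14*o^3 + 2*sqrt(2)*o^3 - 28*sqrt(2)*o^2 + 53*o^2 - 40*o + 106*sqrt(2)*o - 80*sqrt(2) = (o - 8)*(o - 5)*(o - 1)*(o + 2*sqrt(2))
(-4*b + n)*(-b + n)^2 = -4*b^3 + 9*b^2*n - 6*b*n^2 + n^3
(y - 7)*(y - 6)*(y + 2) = y^3 - 11*y^2 + 16*y + 84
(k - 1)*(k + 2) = k^2 + k - 2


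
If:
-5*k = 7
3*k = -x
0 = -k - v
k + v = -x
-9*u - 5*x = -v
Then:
No Solution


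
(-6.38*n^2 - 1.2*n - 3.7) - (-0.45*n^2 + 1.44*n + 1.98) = -5.93*n^2 - 2.64*n - 5.68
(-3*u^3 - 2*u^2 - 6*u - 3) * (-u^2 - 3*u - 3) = 3*u^5 + 11*u^4 + 21*u^3 + 27*u^2 + 27*u + 9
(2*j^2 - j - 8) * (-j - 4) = -2*j^3 - 7*j^2 + 12*j + 32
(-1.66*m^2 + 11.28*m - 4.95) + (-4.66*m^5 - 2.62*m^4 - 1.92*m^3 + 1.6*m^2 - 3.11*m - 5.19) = -4.66*m^5 - 2.62*m^4 - 1.92*m^3 - 0.0599999999999998*m^2 + 8.17*m - 10.14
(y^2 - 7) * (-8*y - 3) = -8*y^3 - 3*y^2 + 56*y + 21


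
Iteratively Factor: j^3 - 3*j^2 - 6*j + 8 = (j + 2)*(j^2 - 5*j + 4) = (j - 4)*(j + 2)*(j - 1)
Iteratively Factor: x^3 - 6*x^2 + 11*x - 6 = (x - 3)*(x^2 - 3*x + 2) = (x - 3)*(x - 2)*(x - 1)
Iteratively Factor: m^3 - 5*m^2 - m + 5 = (m - 5)*(m^2 - 1) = (m - 5)*(m + 1)*(m - 1)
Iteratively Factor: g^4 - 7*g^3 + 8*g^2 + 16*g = (g - 4)*(g^3 - 3*g^2 - 4*g) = (g - 4)*(g + 1)*(g^2 - 4*g) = g*(g - 4)*(g + 1)*(g - 4)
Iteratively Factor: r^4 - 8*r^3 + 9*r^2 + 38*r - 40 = (r - 4)*(r^3 - 4*r^2 - 7*r + 10) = (r - 4)*(r + 2)*(r^2 - 6*r + 5) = (r - 5)*(r - 4)*(r + 2)*(r - 1)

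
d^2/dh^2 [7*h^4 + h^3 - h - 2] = 6*h*(14*h + 1)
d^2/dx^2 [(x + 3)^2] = 2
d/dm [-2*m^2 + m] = 1 - 4*m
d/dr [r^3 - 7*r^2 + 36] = r*(3*r - 14)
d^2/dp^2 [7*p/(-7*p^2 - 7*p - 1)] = 98*(-7*p*(2*p + 1)^2 + (3*p + 1)*(7*p^2 + 7*p + 1))/(7*p^2 + 7*p + 1)^3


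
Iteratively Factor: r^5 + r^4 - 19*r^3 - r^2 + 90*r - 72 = (r - 1)*(r^4 + 2*r^3 - 17*r^2 - 18*r + 72) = (r - 2)*(r - 1)*(r^3 + 4*r^2 - 9*r - 36) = (r - 2)*(r - 1)*(r + 3)*(r^2 + r - 12) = (r - 3)*(r - 2)*(r - 1)*(r + 3)*(r + 4)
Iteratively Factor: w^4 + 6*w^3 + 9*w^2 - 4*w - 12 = (w - 1)*(w^3 + 7*w^2 + 16*w + 12) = (w - 1)*(w + 2)*(w^2 + 5*w + 6) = (w - 1)*(w + 2)^2*(w + 3)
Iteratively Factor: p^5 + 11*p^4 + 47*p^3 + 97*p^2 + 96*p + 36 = (p + 1)*(p^4 + 10*p^3 + 37*p^2 + 60*p + 36) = (p + 1)*(p + 3)*(p^3 + 7*p^2 + 16*p + 12) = (p + 1)*(p + 2)*(p + 3)*(p^2 + 5*p + 6) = (p + 1)*(p + 2)*(p + 3)^2*(p + 2)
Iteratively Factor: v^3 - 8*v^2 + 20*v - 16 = (v - 2)*(v^2 - 6*v + 8) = (v - 4)*(v - 2)*(v - 2)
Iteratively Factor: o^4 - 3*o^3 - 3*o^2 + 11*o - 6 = (o + 2)*(o^3 - 5*o^2 + 7*o - 3) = (o - 1)*(o + 2)*(o^2 - 4*o + 3) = (o - 1)^2*(o + 2)*(o - 3)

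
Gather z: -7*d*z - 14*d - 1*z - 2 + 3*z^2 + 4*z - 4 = -14*d + 3*z^2 + z*(3 - 7*d) - 6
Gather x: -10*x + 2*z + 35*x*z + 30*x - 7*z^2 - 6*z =x*(35*z + 20) - 7*z^2 - 4*z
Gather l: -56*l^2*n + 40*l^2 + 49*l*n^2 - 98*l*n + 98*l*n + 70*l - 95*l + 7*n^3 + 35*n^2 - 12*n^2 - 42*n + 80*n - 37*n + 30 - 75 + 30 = l^2*(40 - 56*n) + l*(49*n^2 - 25) + 7*n^3 + 23*n^2 + n - 15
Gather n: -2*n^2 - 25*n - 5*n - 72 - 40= -2*n^2 - 30*n - 112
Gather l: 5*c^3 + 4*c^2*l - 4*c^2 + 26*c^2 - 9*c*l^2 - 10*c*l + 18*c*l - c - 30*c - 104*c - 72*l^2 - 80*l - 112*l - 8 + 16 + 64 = 5*c^3 + 22*c^2 - 135*c + l^2*(-9*c - 72) + l*(4*c^2 + 8*c - 192) + 72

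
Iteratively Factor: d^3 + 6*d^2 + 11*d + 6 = (d + 3)*(d^2 + 3*d + 2) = (d + 2)*(d + 3)*(d + 1)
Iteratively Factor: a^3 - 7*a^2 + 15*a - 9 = (a - 1)*(a^2 - 6*a + 9) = (a - 3)*(a - 1)*(a - 3)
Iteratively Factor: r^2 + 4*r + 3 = (r + 3)*(r + 1)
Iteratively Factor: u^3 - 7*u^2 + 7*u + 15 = (u + 1)*(u^2 - 8*u + 15) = (u - 5)*(u + 1)*(u - 3)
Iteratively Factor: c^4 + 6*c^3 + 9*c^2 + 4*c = (c)*(c^3 + 6*c^2 + 9*c + 4) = c*(c + 4)*(c^2 + 2*c + 1) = c*(c + 1)*(c + 4)*(c + 1)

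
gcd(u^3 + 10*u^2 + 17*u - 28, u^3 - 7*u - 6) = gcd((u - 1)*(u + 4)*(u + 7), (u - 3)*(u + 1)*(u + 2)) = 1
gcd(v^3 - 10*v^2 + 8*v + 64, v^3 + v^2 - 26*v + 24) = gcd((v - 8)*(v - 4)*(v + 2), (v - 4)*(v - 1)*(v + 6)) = v - 4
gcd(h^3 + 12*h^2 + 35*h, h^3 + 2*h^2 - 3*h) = h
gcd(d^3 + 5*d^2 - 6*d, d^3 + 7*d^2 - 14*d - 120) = d + 6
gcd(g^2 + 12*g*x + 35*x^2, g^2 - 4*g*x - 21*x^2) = 1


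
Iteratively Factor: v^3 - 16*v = (v)*(v^2 - 16) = v*(v + 4)*(v - 4)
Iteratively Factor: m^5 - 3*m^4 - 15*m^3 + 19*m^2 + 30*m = (m)*(m^4 - 3*m^3 - 15*m^2 + 19*m + 30) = m*(m - 2)*(m^3 - m^2 - 17*m - 15) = m*(m - 2)*(m + 3)*(m^2 - 4*m - 5) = m*(m - 5)*(m - 2)*(m + 3)*(m + 1)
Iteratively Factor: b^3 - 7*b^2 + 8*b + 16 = (b - 4)*(b^2 - 3*b - 4) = (b - 4)*(b + 1)*(b - 4)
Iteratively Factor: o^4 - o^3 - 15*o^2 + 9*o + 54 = (o - 3)*(o^3 + 2*o^2 - 9*o - 18) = (o - 3)^2*(o^2 + 5*o + 6) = (o - 3)^2*(o + 3)*(o + 2)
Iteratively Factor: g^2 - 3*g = (g - 3)*(g)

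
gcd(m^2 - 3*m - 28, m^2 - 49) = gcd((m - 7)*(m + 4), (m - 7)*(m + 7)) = m - 7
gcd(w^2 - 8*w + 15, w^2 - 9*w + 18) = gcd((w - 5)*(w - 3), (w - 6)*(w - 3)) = w - 3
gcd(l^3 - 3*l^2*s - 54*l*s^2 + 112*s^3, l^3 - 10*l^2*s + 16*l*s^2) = l^2 - 10*l*s + 16*s^2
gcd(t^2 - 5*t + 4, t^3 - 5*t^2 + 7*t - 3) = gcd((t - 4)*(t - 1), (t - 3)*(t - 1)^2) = t - 1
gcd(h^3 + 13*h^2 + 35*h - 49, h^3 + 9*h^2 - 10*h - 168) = h + 7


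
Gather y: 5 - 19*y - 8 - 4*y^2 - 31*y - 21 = -4*y^2 - 50*y - 24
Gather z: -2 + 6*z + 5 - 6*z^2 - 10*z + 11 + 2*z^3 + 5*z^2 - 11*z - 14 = 2*z^3 - z^2 - 15*z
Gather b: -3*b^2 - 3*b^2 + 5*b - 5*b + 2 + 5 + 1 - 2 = 6 - 6*b^2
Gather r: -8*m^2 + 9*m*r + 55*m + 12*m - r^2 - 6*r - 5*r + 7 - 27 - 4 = -8*m^2 + 67*m - r^2 + r*(9*m - 11) - 24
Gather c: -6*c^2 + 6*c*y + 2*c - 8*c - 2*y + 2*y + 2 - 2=-6*c^2 + c*(6*y - 6)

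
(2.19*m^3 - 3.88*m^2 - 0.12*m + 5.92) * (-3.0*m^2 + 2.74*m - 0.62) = -6.57*m^5 + 17.6406*m^4 - 11.629*m^3 - 15.6832*m^2 + 16.2952*m - 3.6704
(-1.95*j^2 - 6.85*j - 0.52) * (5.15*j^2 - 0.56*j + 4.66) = -10.0425*j^4 - 34.1855*j^3 - 7.929*j^2 - 31.6298*j - 2.4232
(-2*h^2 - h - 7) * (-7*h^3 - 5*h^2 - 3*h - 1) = 14*h^5 + 17*h^4 + 60*h^3 + 40*h^2 + 22*h + 7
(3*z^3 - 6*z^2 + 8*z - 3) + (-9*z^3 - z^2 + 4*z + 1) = -6*z^3 - 7*z^2 + 12*z - 2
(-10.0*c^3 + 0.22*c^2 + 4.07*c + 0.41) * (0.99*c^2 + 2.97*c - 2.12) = -9.9*c^5 - 29.4822*c^4 + 25.8827*c^3 + 12.0274*c^2 - 7.4107*c - 0.8692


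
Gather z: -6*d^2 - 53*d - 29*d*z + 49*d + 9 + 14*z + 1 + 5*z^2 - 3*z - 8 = -6*d^2 - 4*d + 5*z^2 + z*(11 - 29*d) + 2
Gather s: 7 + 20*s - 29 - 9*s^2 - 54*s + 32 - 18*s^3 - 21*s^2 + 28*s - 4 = -18*s^3 - 30*s^2 - 6*s + 6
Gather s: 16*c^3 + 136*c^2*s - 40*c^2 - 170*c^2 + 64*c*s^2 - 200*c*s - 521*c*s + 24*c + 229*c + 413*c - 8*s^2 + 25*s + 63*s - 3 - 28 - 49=16*c^3 - 210*c^2 + 666*c + s^2*(64*c - 8) + s*(136*c^2 - 721*c + 88) - 80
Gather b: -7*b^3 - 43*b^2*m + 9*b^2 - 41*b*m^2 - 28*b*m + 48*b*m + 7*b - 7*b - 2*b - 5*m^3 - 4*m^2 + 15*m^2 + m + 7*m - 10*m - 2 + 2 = -7*b^3 + b^2*(9 - 43*m) + b*(-41*m^2 + 20*m - 2) - 5*m^3 + 11*m^2 - 2*m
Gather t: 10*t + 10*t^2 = 10*t^2 + 10*t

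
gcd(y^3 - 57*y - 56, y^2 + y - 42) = y + 7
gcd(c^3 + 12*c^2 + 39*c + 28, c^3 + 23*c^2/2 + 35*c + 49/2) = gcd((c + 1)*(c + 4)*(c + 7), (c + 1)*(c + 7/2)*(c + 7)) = c^2 + 8*c + 7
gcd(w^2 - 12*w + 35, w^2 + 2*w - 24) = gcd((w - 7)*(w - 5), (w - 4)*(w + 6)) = 1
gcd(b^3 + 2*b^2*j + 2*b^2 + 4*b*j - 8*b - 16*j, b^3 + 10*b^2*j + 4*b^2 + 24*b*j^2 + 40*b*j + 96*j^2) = b + 4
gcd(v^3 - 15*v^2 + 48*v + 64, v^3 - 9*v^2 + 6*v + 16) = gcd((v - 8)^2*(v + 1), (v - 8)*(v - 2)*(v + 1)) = v^2 - 7*v - 8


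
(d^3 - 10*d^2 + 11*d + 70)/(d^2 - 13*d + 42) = (d^2 - 3*d - 10)/(d - 6)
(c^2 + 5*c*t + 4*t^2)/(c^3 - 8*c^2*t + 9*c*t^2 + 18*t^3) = (c + 4*t)/(c^2 - 9*c*t + 18*t^2)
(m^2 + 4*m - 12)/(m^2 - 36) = (m - 2)/(m - 6)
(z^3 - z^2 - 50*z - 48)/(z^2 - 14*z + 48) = (z^2 + 7*z + 6)/(z - 6)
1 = 1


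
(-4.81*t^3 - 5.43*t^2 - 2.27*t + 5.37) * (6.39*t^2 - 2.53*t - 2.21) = -30.7359*t^5 - 22.5284*t^4 + 9.8627*t^3 + 52.0577*t^2 - 8.5694*t - 11.8677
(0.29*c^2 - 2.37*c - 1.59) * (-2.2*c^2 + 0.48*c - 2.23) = -0.638*c^4 + 5.3532*c^3 + 1.7137*c^2 + 4.5219*c + 3.5457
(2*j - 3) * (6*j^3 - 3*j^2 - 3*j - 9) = 12*j^4 - 24*j^3 + 3*j^2 - 9*j + 27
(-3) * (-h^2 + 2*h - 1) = 3*h^2 - 6*h + 3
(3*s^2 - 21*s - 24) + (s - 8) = 3*s^2 - 20*s - 32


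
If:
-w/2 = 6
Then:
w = -12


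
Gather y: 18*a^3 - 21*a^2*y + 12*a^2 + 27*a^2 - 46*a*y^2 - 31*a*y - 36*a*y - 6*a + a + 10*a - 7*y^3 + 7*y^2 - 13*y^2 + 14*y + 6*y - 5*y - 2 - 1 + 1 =18*a^3 + 39*a^2 + 5*a - 7*y^3 + y^2*(-46*a - 6) + y*(-21*a^2 - 67*a + 15) - 2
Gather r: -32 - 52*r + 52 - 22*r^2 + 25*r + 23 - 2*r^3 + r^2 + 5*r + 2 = -2*r^3 - 21*r^2 - 22*r + 45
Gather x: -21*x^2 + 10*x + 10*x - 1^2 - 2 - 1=-21*x^2 + 20*x - 4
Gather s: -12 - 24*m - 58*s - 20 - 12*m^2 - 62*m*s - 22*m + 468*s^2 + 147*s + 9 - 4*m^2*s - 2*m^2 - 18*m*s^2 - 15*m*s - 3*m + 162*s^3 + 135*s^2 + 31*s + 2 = -14*m^2 - 49*m + 162*s^3 + s^2*(603 - 18*m) + s*(-4*m^2 - 77*m + 120) - 21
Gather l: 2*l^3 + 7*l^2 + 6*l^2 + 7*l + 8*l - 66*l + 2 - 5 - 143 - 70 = 2*l^3 + 13*l^2 - 51*l - 216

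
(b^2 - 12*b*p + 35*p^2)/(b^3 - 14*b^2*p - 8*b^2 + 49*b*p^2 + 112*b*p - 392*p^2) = (-b + 5*p)/(-b^2 + 7*b*p + 8*b - 56*p)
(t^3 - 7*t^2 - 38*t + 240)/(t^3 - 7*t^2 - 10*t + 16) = (t^2 + t - 30)/(t^2 + t - 2)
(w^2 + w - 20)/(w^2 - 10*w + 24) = (w + 5)/(w - 6)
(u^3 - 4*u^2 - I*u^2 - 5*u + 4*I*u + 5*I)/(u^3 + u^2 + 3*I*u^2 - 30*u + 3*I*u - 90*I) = (u^2 + u*(1 - I) - I)/(u^2 + 3*u*(2 + I) + 18*I)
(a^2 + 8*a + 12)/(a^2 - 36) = (a + 2)/(a - 6)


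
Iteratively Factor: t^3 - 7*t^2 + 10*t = (t)*(t^2 - 7*t + 10) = t*(t - 2)*(t - 5)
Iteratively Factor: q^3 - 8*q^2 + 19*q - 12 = (q - 3)*(q^2 - 5*q + 4) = (q - 4)*(q - 3)*(q - 1)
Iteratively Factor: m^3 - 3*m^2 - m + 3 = (m + 1)*(m^2 - 4*m + 3) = (m - 3)*(m + 1)*(m - 1)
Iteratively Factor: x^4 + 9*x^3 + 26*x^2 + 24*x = (x + 2)*(x^3 + 7*x^2 + 12*x) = (x + 2)*(x + 4)*(x^2 + 3*x) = x*(x + 2)*(x + 4)*(x + 3)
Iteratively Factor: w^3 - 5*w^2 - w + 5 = (w + 1)*(w^2 - 6*w + 5) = (w - 5)*(w + 1)*(w - 1)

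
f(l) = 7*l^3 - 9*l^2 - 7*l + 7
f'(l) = 21*l^2 - 18*l - 7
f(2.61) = 51.88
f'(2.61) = 89.07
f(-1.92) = -62.28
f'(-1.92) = 104.97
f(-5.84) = -1653.31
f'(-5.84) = 814.34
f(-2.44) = -131.19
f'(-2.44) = 161.95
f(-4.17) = -627.89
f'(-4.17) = 433.23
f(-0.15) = 7.82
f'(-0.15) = -3.83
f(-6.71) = -2466.03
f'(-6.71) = 1059.29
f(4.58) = 458.66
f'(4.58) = 351.06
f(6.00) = 1153.00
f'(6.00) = 641.00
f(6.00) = 1153.00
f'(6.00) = 641.00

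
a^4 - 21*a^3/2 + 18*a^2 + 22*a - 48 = (a - 8)*(a - 2)^2*(a + 3/2)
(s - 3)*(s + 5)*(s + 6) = s^3 + 8*s^2 - 3*s - 90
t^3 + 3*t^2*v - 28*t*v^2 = t*(t - 4*v)*(t + 7*v)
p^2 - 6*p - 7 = (p - 7)*(p + 1)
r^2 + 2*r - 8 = (r - 2)*(r + 4)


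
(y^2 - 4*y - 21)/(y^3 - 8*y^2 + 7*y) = (y + 3)/(y*(y - 1))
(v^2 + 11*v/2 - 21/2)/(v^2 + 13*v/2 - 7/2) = (2*v - 3)/(2*v - 1)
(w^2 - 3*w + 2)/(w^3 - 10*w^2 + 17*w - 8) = (w - 2)/(w^2 - 9*w + 8)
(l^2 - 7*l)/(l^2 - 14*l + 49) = l/(l - 7)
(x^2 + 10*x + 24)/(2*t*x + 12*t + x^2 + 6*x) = (x + 4)/(2*t + x)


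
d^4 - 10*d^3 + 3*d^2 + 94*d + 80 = (d - 8)*(d - 5)*(d + 1)*(d + 2)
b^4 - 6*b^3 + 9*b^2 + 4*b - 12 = (b - 3)*(b - 2)^2*(b + 1)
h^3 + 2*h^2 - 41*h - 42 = (h - 6)*(h + 1)*(h + 7)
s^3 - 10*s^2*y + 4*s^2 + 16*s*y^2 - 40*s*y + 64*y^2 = (s + 4)*(s - 8*y)*(s - 2*y)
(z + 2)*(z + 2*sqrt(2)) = z^2 + 2*z + 2*sqrt(2)*z + 4*sqrt(2)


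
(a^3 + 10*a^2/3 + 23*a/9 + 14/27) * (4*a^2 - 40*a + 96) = 4*a^5 - 80*a^4/3 - 244*a^3/9 + 5936*a^2/27 + 6064*a/27 + 448/9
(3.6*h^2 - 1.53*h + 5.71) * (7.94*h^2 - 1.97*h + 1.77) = 28.584*h^4 - 19.2402*h^3 + 54.7235*h^2 - 13.9568*h + 10.1067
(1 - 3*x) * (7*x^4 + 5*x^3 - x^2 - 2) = -21*x^5 - 8*x^4 + 8*x^3 - x^2 + 6*x - 2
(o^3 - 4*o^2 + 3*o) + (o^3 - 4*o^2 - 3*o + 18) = 2*o^3 - 8*o^2 + 18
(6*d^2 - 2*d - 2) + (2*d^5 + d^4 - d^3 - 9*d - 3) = 2*d^5 + d^4 - d^3 + 6*d^2 - 11*d - 5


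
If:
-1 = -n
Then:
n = 1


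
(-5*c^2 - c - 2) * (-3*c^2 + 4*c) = 15*c^4 - 17*c^3 + 2*c^2 - 8*c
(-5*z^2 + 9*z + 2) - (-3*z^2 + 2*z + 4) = -2*z^2 + 7*z - 2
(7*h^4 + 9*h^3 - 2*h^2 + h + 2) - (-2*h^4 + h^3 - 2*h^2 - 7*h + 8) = 9*h^4 + 8*h^3 + 8*h - 6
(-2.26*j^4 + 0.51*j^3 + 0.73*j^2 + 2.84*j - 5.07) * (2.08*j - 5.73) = -4.7008*j^5 + 14.0106*j^4 - 1.4039*j^3 + 1.7243*j^2 - 26.8188*j + 29.0511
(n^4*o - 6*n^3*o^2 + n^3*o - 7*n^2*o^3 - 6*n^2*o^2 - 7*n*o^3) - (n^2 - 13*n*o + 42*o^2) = n^4*o - 6*n^3*o^2 + n^3*o - 7*n^2*o^3 - 6*n^2*o^2 - n^2 - 7*n*o^3 + 13*n*o - 42*o^2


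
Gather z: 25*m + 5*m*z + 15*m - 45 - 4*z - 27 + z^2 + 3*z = 40*m + z^2 + z*(5*m - 1) - 72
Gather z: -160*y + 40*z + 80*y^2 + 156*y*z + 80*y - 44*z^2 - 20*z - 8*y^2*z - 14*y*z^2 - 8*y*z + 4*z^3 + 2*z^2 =80*y^2 - 80*y + 4*z^3 + z^2*(-14*y - 42) + z*(-8*y^2 + 148*y + 20)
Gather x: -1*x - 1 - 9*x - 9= -10*x - 10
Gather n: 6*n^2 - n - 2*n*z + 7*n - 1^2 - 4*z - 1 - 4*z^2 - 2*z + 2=6*n^2 + n*(6 - 2*z) - 4*z^2 - 6*z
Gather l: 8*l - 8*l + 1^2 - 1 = 0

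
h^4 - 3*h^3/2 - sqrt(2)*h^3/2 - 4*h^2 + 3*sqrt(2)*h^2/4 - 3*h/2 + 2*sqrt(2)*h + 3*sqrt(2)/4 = (h - 3)*(h + 1/2)*(h + 1)*(h - sqrt(2)/2)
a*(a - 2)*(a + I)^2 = a^4 - 2*a^3 + 2*I*a^3 - a^2 - 4*I*a^2 + 2*a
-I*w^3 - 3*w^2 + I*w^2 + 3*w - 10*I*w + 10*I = (w - 5*I)*(w + 2*I)*(-I*w + I)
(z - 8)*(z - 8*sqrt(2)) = z^2 - 8*sqrt(2)*z - 8*z + 64*sqrt(2)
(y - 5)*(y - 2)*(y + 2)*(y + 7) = y^4 + 2*y^3 - 39*y^2 - 8*y + 140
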